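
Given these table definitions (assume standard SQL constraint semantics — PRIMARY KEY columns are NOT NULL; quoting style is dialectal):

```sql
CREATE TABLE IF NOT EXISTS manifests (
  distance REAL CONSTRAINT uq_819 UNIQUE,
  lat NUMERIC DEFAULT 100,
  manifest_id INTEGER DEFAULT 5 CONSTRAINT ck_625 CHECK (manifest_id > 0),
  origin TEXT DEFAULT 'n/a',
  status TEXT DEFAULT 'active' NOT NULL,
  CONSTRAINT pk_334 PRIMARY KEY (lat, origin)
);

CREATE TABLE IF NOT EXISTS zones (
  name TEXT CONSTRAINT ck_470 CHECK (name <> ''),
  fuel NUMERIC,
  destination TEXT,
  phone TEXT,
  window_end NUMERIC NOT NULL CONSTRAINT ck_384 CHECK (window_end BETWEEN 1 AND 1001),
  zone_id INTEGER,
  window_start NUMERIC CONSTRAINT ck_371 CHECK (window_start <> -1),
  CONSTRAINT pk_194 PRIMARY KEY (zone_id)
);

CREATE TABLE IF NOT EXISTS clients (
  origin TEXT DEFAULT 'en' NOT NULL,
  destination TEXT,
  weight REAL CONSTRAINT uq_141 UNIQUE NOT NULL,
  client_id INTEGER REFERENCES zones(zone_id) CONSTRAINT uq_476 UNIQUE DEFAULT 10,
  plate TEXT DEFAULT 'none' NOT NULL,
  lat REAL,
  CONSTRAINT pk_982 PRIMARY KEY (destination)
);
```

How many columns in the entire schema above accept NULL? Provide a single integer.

9

manifests: 2 nullable (distance, manifest_id — PK (lat, origin) and explicit NOT NULL columns excluded).
zones: 5 nullable (name, fuel, destination, phone, window_start — PK (zone_id) and explicit NOT NULL columns excluded).
clients: 2 nullable (client_id, lat — PK (destination) and explicit NOT NULL columns excluded).
Total: 2 + 5 + 2 = 9.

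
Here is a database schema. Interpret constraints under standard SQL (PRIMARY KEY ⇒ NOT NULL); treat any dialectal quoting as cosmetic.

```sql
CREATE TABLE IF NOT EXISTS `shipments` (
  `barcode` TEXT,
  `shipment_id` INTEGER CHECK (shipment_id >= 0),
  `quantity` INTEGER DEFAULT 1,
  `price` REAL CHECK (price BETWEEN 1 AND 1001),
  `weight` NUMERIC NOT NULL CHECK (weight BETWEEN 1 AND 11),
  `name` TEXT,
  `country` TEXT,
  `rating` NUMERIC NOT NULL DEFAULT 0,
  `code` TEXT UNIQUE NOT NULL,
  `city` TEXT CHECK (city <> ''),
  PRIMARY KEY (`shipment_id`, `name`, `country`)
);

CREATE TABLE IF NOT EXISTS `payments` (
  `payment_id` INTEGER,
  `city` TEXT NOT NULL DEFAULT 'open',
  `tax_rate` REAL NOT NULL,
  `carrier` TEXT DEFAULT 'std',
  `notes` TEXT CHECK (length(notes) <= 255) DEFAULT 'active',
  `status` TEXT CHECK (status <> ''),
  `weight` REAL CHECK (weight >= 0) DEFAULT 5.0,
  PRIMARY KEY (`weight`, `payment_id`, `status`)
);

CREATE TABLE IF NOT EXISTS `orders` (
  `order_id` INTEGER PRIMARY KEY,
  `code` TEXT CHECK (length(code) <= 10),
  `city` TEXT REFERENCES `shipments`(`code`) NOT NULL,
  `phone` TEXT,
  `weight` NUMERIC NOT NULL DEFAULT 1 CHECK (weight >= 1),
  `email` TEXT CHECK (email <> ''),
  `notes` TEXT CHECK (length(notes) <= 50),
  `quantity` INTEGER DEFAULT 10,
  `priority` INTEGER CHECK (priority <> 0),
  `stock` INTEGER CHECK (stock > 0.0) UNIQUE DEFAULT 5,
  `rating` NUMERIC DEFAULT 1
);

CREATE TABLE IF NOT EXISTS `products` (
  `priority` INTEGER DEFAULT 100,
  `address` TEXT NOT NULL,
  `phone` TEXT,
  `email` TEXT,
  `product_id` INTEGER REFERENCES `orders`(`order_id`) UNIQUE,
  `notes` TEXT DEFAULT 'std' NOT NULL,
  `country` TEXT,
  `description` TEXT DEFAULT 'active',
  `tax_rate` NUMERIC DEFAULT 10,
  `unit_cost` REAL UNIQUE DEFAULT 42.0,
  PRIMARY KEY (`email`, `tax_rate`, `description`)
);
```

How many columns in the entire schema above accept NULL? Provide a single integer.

19

shipments: 4 nullable (barcode, quantity, price, city — PK (shipment_id, name, country) and explicit NOT NULL columns excluded).
payments: 2 nullable (carrier, notes — PK (weight, payment_id, status) and explicit NOT NULL columns excluded).
orders: 8 nullable (code, phone, email, notes, quantity, priority, stock, rating — PK (order_id) and explicit NOT NULL columns excluded).
products: 5 nullable (priority, phone, product_id, country, unit_cost — PK (email, tax_rate, description) and explicit NOT NULL columns excluded).
Total: 4 + 2 + 8 + 5 = 19.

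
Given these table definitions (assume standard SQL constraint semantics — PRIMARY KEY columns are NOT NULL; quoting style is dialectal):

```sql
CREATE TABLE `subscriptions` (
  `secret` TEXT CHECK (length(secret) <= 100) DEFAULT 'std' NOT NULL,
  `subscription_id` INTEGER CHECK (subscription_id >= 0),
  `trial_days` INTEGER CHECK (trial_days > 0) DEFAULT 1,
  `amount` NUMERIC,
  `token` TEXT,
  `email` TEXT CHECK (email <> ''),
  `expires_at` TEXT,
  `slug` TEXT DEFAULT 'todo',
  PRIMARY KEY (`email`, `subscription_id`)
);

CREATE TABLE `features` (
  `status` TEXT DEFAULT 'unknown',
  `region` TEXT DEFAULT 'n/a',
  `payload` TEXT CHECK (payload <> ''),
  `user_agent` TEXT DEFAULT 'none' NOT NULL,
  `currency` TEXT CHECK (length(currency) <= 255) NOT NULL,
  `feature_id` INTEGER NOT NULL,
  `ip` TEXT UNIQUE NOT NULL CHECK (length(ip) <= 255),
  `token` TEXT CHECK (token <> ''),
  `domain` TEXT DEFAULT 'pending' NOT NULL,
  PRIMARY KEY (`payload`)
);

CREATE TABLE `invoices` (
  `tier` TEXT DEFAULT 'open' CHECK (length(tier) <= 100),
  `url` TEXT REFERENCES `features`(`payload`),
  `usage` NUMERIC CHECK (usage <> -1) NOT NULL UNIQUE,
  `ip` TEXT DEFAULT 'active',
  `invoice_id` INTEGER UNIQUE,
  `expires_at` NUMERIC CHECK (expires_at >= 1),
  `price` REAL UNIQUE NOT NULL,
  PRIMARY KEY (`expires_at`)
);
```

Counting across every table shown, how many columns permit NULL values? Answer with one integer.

12

subscriptions: 5 nullable (trial_days, amount, token, expires_at, slug — PK (email, subscription_id) and explicit NOT NULL columns excluded).
features: 3 nullable (status, region, token — PK (payload) and explicit NOT NULL columns excluded).
invoices: 4 nullable (tier, url, ip, invoice_id — PK (expires_at) and explicit NOT NULL columns excluded).
Total: 5 + 3 + 4 = 12.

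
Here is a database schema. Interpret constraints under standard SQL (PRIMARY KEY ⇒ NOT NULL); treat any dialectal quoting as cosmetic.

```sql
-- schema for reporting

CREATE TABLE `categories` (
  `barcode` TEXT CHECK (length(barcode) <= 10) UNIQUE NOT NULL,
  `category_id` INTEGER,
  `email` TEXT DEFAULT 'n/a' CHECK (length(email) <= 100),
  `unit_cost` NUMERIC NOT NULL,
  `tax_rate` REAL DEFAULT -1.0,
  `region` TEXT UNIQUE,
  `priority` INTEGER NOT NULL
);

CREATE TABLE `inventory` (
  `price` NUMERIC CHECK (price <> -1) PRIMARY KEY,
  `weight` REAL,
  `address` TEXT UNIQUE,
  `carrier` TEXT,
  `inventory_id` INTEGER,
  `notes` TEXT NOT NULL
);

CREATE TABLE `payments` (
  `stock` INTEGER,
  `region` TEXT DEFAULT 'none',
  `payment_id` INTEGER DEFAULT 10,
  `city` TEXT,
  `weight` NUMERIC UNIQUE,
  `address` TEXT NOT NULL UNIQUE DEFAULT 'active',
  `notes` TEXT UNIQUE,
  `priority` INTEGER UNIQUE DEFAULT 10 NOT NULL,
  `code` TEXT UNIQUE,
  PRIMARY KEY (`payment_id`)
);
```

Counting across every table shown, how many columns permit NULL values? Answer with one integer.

categories: 4 nullable (category_id, email, tax_rate, region — PK none and explicit NOT NULL columns excluded).
inventory: 4 nullable (weight, address, carrier, inventory_id — PK (price) and explicit NOT NULL columns excluded).
payments: 6 nullable (stock, region, city, weight, notes, code — PK (payment_id) and explicit NOT NULL columns excluded).
Total: 4 + 4 + 6 = 14.

14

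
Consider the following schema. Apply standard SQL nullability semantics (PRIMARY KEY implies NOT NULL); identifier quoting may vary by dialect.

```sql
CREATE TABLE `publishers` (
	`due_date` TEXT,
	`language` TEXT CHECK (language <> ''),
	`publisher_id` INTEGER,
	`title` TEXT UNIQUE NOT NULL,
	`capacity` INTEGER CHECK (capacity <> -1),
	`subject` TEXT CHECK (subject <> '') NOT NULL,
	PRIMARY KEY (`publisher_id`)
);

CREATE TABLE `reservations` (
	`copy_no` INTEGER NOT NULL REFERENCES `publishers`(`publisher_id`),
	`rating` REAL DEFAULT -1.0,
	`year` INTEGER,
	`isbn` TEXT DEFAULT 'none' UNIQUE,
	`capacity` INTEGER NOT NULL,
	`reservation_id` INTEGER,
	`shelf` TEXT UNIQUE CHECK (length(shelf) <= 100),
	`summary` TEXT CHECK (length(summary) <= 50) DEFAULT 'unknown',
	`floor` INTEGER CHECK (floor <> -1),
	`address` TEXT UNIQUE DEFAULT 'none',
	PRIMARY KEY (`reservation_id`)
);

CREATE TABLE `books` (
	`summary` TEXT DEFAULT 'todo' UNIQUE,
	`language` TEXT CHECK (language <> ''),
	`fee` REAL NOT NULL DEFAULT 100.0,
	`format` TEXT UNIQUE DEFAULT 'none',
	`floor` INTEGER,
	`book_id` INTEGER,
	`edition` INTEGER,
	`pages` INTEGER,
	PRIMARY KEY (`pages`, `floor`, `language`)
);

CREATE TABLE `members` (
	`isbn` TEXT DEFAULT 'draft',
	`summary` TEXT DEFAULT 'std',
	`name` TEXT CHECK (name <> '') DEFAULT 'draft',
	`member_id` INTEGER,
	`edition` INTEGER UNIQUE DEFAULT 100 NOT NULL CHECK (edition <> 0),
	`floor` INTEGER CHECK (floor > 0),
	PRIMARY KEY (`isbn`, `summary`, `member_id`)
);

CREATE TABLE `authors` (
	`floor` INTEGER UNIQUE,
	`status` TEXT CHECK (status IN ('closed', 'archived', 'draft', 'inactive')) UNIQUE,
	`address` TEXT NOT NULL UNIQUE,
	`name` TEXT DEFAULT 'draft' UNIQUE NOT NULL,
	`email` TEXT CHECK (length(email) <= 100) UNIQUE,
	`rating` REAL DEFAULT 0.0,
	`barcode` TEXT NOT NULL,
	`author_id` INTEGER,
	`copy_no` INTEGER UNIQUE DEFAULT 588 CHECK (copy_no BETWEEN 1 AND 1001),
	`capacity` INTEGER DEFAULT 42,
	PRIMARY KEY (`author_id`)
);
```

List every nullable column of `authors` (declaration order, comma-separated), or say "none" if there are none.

- floor: UNIQUE does not imply NOT NULL → nullable.
- status: CHECK does not forbid NULL (a CHECK constraint passes when its expression is NULL) → nullable.
- address: declared NOT NULL → not nullable.
- name: declared NOT NULL → not nullable.
- email: CHECK does not forbid NULL (a CHECK constraint passes when its expression is NULL) → nullable.
- rating: DEFAULT only fills an omitted column; an explicit NULL is still allowed → nullable.
- barcode: declared NOT NULL → not nullable.
- author_id: part of the PRIMARY KEY, which implies NOT NULL → not nullable.
- copy_no: CHECK does not forbid NULL (a CHECK constraint passes when its expression is NULL) → nullable.
- capacity: DEFAULT only fills an omitted column; an explicit NULL is still allowed → nullable.

floor, status, email, rating, copy_no, capacity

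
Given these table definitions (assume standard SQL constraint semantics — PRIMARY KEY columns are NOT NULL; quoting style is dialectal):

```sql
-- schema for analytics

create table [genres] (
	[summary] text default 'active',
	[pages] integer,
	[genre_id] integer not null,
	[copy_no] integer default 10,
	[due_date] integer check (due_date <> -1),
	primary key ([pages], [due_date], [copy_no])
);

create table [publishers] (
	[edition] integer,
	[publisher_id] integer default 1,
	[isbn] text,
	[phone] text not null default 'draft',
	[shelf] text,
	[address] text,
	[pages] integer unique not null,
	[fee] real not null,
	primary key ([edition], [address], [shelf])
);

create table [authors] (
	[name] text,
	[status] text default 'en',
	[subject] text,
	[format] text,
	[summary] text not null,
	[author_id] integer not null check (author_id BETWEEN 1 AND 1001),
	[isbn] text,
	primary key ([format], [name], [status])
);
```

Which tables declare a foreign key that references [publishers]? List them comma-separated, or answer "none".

none

No REFERENCES clause anywhere in the schema names publishers.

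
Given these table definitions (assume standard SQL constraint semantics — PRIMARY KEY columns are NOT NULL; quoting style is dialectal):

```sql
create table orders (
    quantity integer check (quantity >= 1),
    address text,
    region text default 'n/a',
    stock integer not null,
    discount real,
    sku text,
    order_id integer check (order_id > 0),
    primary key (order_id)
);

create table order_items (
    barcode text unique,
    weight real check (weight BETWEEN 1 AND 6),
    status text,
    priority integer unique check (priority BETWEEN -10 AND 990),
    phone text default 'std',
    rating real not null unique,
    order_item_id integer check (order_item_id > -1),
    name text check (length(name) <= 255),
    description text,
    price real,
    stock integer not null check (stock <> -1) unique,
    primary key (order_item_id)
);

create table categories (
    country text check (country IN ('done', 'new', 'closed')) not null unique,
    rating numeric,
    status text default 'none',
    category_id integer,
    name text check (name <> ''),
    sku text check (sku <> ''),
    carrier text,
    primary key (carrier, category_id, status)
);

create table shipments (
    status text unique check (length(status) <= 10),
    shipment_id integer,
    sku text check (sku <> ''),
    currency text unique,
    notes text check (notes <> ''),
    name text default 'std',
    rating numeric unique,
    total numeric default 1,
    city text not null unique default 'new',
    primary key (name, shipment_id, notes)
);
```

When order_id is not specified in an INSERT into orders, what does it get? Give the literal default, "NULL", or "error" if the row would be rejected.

order_id has no DEFAULT clause.
Omitting it would insert NULL, but it is part of the PRIMARY KEY, so the INSERT fails.

error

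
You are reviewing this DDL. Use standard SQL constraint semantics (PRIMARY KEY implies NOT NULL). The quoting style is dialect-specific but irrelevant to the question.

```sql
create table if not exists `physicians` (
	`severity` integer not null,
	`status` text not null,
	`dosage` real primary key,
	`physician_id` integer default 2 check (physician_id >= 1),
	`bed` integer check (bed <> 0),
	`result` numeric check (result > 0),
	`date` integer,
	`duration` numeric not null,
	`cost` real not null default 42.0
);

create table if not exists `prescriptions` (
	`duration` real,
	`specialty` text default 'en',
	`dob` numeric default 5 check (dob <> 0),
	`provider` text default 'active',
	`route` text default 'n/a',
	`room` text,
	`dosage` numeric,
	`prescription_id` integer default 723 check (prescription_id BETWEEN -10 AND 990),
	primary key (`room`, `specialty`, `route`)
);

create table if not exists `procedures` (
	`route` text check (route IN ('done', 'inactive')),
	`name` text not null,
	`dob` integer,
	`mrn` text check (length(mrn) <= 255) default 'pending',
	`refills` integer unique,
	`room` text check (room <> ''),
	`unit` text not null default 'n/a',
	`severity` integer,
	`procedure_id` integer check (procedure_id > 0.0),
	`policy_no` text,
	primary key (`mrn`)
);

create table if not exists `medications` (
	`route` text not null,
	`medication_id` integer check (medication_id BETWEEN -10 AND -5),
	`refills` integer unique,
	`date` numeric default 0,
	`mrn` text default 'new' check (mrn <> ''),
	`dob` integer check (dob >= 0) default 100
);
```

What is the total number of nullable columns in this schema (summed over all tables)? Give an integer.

21

physicians: 4 nullable (physician_id, bed, result, date — PK (dosage) and explicit NOT NULL columns excluded).
prescriptions: 5 nullable (duration, dob, provider, dosage, prescription_id — PK (room, specialty, route) and explicit NOT NULL columns excluded).
procedures: 7 nullable (route, dob, refills, room, severity, procedure_id, policy_no — PK (mrn) and explicit NOT NULL columns excluded).
medications: 5 nullable (medication_id, refills, date, mrn, dob — PK none and explicit NOT NULL columns excluded).
Total: 4 + 5 + 7 + 5 = 21.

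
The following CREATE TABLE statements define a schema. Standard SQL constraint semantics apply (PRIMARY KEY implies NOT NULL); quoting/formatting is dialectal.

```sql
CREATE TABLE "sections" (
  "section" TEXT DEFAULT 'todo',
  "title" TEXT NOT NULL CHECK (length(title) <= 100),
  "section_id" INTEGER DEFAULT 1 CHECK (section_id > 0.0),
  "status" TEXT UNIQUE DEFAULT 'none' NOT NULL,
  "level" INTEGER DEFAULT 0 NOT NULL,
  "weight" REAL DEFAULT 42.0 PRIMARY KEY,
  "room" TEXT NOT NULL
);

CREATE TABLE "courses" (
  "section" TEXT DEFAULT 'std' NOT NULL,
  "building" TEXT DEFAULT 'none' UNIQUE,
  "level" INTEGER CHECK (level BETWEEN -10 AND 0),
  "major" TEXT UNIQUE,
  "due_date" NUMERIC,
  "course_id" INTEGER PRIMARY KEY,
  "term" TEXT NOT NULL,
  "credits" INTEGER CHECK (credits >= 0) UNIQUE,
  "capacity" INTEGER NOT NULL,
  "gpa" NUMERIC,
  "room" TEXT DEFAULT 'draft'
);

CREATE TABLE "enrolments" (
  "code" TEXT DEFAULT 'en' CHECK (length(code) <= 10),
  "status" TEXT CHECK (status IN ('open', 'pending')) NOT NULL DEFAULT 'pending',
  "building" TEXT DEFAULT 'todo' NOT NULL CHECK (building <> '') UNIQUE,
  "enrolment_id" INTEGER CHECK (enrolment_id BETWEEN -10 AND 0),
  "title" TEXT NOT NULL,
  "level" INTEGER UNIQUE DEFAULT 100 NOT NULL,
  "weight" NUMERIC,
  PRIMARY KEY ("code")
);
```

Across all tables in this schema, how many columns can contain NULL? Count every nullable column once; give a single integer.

11

sections: 2 nullable (section, section_id — PK (weight) and explicit NOT NULL columns excluded).
courses: 7 nullable (building, level, major, due_date, credits, gpa, room — PK (course_id) and explicit NOT NULL columns excluded).
enrolments: 2 nullable (enrolment_id, weight — PK (code) and explicit NOT NULL columns excluded).
Total: 2 + 7 + 2 = 11.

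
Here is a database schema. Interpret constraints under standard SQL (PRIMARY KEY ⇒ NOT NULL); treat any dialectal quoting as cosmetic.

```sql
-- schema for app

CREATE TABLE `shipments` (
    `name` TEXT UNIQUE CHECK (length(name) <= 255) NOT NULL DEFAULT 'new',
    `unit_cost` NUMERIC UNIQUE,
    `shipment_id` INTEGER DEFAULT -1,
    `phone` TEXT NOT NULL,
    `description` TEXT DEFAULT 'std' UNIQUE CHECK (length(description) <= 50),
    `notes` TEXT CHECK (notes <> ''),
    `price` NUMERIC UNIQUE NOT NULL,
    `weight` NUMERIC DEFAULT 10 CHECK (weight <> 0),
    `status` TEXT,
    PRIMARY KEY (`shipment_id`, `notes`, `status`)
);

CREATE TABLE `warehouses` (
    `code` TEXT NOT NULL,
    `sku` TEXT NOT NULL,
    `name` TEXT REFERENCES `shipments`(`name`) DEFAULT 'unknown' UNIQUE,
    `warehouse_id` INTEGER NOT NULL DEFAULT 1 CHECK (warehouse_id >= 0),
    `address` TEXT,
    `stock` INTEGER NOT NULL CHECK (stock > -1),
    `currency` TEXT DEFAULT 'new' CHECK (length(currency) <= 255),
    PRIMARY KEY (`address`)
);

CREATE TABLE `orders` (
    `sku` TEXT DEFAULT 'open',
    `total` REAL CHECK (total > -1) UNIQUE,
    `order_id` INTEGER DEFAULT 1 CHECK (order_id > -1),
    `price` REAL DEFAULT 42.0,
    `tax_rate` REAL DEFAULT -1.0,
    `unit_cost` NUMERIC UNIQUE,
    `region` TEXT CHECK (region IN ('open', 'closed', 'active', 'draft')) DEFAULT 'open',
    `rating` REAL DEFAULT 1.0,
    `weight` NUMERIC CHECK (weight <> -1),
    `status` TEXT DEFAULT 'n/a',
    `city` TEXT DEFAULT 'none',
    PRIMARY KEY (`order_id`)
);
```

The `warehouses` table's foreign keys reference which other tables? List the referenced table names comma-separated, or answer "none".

shipments

- name REFERENCES shipments(name).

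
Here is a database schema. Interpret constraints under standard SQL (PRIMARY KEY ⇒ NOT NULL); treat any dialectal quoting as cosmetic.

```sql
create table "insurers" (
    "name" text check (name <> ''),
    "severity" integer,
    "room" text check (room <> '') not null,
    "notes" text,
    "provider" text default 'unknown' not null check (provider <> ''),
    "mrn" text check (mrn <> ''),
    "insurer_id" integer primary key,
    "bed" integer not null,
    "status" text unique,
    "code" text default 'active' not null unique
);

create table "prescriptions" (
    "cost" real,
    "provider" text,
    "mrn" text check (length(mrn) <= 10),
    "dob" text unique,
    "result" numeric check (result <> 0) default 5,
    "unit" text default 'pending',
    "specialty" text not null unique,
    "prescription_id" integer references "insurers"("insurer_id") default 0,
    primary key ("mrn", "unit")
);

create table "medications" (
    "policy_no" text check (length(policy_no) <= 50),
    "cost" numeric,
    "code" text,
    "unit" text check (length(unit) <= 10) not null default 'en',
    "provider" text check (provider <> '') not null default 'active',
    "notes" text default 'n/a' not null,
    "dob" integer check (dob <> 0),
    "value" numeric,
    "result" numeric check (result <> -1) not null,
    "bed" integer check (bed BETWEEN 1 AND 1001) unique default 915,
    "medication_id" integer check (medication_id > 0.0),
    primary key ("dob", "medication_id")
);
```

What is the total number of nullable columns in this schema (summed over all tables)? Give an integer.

15

insurers: 5 nullable (name, severity, notes, mrn, status — PK (insurer_id) and explicit NOT NULL columns excluded).
prescriptions: 5 nullable (cost, provider, dob, result, prescription_id — PK (mrn, unit) and explicit NOT NULL columns excluded).
medications: 5 nullable (policy_no, cost, code, value, bed — PK (dob, medication_id) and explicit NOT NULL columns excluded).
Total: 5 + 5 + 5 = 15.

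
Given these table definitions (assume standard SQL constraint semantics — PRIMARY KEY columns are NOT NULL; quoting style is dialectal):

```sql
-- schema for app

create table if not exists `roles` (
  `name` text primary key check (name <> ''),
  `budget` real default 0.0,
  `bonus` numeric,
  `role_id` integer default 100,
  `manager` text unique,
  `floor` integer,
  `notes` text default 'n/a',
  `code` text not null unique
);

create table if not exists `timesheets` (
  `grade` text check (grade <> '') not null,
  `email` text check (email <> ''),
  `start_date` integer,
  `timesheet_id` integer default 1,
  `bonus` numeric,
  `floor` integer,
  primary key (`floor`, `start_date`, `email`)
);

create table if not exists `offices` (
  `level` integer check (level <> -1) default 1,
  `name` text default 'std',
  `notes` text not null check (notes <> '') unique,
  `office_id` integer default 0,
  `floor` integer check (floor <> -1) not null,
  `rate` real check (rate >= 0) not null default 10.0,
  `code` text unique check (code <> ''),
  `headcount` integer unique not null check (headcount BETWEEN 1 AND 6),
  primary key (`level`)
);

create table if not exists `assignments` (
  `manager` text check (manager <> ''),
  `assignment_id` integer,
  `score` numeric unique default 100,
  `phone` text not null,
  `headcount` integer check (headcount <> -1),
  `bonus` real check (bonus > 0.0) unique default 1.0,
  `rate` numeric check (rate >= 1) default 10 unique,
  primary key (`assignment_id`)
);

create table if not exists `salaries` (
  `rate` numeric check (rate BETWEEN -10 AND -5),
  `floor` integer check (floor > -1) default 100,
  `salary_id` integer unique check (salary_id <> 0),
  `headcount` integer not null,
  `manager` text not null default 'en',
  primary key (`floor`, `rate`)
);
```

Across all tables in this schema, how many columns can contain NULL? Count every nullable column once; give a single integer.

roles: 6 nullable (budget, bonus, role_id, manager, floor, notes — PK (name) and explicit NOT NULL columns excluded).
timesheets: 2 nullable (timesheet_id, bonus — PK (floor, start_date, email) and explicit NOT NULL columns excluded).
offices: 3 nullable (name, office_id, code — PK (level) and explicit NOT NULL columns excluded).
assignments: 5 nullable (manager, score, headcount, bonus, rate — PK (assignment_id) and explicit NOT NULL columns excluded).
salaries: 1 nullable (salary_id — PK (floor, rate) and explicit NOT NULL columns excluded).
Total: 6 + 2 + 3 + 5 + 1 = 17.

17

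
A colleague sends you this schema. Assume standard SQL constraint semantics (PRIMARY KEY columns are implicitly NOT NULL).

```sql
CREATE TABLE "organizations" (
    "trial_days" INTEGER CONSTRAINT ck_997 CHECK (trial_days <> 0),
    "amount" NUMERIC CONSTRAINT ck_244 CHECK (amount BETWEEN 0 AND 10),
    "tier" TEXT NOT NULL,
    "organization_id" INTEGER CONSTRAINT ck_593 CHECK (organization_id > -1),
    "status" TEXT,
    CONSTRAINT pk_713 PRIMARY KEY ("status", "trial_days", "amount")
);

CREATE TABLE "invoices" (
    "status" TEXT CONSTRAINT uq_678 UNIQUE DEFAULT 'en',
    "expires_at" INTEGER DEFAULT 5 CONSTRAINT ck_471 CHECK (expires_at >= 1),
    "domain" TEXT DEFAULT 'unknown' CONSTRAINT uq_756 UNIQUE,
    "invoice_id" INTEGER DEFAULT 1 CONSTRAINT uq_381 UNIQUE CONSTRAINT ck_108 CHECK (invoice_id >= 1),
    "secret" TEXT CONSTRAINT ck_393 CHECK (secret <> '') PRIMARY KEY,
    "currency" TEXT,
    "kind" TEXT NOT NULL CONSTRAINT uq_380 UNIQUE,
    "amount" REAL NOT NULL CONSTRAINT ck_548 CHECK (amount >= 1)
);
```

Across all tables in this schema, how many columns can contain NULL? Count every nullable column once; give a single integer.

6

organizations: 1 nullable (organization_id — PK (status, trial_days, amount) and explicit NOT NULL columns excluded).
invoices: 5 nullable (status, expires_at, domain, invoice_id, currency — PK (secret) and explicit NOT NULL columns excluded).
Total: 1 + 5 = 6.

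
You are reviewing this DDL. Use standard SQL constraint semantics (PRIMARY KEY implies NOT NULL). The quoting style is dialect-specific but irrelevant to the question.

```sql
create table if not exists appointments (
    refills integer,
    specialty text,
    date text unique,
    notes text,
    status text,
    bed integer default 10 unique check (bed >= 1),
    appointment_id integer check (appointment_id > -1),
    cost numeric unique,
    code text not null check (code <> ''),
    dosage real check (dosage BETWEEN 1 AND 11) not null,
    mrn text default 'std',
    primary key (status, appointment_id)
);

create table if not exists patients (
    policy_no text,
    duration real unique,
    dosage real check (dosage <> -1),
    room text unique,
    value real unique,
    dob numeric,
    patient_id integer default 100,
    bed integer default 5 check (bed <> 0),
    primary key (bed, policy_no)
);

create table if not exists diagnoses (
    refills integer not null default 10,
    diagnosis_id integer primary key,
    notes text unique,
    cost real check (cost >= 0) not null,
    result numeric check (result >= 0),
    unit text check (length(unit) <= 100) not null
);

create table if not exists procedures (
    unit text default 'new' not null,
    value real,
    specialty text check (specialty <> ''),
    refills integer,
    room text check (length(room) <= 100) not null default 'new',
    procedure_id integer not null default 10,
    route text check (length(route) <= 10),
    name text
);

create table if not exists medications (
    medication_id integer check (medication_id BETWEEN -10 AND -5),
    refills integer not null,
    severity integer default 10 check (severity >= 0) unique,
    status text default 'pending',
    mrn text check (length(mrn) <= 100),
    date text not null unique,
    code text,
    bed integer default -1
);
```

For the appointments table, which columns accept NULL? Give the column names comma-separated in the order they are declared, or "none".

refills, specialty, date, notes, bed, cost, mrn

- refills: no NOT NULL constraint applies → nullable.
- specialty: no NOT NULL constraint applies → nullable.
- date: UNIQUE does not imply NOT NULL → nullable.
- notes: no NOT NULL constraint applies → nullable.
- status: part of the PRIMARY KEY, which implies NOT NULL → not nullable.
- bed: CHECK does not forbid NULL (a CHECK constraint passes when its expression is NULL) → nullable.
- appointment_id: part of the PRIMARY KEY, which implies NOT NULL → not nullable.
- cost: UNIQUE does not imply NOT NULL → nullable.
- code: declared NOT NULL → not nullable.
- dosage: declared NOT NULL → not nullable.
- mrn: DEFAULT only fills an omitted column; an explicit NULL is still allowed → nullable.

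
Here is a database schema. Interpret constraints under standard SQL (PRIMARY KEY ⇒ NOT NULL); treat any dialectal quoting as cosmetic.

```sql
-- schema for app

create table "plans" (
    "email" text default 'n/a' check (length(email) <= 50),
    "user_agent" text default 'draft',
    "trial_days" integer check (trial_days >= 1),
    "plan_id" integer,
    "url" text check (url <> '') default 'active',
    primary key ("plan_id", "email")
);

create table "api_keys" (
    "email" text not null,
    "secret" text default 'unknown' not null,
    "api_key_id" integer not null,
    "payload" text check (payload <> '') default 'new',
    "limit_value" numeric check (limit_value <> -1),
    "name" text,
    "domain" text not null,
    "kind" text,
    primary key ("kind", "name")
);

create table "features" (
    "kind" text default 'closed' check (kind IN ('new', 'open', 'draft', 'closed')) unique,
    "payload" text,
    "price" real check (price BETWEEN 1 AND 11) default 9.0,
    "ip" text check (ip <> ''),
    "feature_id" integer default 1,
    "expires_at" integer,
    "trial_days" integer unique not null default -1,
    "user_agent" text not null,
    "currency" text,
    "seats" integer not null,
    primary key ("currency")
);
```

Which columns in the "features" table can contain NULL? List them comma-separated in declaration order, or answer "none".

- kind: CHECK does not forbid NULL (a CHECK constraint passes when its expression is NULL) → nullable.
- payload: no NOT NULL constraint applies → nullable.
- price: CHECK does not forbid NULL (a CHECK constraint passes when its expression is NULL) → nullable.
- ip: CHECK does not forbid NULL (a CHECK constraint passes when its expression is NULL) → nullable.
- feature_id: DEFAULT only fills an omitted column; an explicit NULL is still allowed → nullable.
- expires_at: no NOT NULL constraint applies → nullable.
- trial_days: declared NOT NULL → not nullable.
- user_agent: declared NOT NULL → not nullable.
- currency: part of the PRIMARY KEY, which implies NOT NULL → not nullable.
- seats: declared NOT NULL → not nullable.

kind, payload, price, ip, feature_id, expires_at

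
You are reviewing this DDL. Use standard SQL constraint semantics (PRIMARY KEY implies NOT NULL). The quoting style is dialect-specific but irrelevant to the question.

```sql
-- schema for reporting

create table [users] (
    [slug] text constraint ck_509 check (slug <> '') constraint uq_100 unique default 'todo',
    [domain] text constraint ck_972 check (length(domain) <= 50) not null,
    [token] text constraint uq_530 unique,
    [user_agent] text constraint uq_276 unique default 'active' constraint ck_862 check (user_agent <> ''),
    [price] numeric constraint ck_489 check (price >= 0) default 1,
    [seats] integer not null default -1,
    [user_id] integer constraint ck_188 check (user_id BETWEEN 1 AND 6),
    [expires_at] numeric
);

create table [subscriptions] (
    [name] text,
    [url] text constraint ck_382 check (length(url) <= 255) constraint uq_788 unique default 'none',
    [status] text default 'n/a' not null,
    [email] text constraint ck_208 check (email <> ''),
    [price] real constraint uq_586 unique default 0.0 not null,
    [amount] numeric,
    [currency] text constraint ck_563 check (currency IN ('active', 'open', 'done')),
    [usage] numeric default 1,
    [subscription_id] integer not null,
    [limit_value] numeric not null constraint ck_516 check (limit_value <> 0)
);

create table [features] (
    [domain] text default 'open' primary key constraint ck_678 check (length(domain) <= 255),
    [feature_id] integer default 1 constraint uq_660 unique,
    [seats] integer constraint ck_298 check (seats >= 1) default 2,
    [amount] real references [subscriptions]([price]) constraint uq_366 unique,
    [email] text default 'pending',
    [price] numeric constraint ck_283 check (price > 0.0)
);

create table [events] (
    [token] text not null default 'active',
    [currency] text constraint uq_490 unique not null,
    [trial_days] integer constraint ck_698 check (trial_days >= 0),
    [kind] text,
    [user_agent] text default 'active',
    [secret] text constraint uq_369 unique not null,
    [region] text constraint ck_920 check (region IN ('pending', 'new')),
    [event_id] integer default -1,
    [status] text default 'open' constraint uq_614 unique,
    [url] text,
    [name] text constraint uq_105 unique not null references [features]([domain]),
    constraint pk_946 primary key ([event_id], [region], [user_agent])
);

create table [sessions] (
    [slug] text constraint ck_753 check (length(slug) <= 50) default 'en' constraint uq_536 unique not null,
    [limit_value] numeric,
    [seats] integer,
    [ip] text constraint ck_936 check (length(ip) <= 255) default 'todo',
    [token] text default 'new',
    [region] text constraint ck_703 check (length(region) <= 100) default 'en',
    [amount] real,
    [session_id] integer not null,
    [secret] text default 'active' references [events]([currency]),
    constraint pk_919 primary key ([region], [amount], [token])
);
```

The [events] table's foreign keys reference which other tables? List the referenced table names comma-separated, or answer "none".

- name REFERENCES features(domain).

features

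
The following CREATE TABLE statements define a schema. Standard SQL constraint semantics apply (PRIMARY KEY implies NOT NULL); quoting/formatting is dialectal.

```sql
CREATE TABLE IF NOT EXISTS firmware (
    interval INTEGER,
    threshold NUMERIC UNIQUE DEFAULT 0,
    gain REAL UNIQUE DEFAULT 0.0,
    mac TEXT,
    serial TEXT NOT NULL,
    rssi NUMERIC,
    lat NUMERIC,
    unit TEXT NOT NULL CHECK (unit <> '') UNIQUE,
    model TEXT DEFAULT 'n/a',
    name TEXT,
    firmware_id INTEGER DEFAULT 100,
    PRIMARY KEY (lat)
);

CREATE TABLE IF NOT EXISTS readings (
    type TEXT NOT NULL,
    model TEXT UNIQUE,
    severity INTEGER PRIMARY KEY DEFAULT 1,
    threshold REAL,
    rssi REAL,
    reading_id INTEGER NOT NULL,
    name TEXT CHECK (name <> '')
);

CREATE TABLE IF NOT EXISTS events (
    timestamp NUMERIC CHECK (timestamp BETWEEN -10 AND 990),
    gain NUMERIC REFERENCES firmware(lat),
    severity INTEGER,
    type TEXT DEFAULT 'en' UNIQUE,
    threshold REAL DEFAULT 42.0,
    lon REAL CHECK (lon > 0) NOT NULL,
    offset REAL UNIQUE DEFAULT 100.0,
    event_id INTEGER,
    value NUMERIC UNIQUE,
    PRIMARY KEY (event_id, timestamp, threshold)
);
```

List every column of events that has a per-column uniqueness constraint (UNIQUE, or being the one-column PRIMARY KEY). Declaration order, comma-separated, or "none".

- timestamp: part of a composite PRIMARY KEY — only the tuple is unique, not this column on its own.
- gain: no UNIQUE or single-column PK constraint.
- severity: no UNIQUE or single-column PK constraint.
- type: declared UNIQUE → unique.
- threshold: part of a composite PRIMARY KEY — only the tuple is unique, not this column on its own.
- lon: no UNIQUE or single-column PK constraint.
- offset: declared UNIQUE → unique.
- event_id: part of a composite PRIMARY KEY — only the tuple is unique, not this column on its own.
- value: declared UNIQUE → unique.

type, offset, value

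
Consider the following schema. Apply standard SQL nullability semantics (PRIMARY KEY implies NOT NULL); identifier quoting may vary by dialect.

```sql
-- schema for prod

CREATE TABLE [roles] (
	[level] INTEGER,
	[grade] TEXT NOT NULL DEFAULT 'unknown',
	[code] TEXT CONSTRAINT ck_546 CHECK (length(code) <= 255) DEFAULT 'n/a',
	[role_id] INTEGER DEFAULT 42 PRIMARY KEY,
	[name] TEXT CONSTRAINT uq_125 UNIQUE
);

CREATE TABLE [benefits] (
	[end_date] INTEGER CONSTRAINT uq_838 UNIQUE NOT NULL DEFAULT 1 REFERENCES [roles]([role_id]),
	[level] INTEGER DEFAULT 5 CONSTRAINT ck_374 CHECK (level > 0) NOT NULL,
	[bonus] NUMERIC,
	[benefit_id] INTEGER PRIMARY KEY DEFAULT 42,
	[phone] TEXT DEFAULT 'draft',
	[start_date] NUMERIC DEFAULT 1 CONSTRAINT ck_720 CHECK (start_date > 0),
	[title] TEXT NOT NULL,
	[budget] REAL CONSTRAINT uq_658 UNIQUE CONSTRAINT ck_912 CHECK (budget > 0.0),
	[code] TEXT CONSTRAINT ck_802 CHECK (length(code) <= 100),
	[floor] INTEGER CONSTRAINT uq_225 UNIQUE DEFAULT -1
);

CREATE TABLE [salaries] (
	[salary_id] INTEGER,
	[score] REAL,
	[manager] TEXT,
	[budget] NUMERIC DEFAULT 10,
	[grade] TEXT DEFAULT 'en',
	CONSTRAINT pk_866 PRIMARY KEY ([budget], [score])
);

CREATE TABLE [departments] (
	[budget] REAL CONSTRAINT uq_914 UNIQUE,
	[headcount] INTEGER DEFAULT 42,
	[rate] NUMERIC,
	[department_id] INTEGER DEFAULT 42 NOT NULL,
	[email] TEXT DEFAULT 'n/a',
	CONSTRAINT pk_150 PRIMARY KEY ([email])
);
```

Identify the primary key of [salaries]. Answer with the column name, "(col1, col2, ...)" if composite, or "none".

A table-level PRIMARY KEY clause names 2 columns: budget, score.
This is a composite key — the combination is unique, not each column individually.

(budget, score)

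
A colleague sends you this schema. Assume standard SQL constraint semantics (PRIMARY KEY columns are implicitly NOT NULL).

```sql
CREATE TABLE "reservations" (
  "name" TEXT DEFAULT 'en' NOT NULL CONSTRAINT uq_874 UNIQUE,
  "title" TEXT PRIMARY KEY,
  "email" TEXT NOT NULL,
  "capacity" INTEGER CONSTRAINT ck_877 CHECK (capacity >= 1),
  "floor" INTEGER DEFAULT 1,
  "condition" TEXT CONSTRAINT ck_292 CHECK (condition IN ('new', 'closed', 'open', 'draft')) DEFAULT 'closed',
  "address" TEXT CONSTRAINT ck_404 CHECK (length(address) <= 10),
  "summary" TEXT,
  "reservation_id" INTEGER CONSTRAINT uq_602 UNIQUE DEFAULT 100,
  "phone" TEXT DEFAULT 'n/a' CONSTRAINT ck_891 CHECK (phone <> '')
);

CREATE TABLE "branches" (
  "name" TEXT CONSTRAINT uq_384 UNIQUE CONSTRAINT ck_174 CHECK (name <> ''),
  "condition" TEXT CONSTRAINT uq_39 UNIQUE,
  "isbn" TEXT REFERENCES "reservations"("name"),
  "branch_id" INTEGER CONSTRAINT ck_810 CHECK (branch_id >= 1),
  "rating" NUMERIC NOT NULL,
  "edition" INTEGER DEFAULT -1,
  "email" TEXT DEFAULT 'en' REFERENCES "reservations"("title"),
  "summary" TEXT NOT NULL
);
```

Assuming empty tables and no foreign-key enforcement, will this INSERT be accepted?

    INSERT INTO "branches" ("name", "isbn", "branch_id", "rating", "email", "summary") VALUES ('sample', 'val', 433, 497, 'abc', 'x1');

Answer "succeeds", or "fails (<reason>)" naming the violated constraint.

NOT NULL columns: rating is supplied; summary is supplied.
CHECK constraints: 'sample' satisfies (name <> ''); 433 satisfies (branch_id >= 1).
No constraint is violated.

succeeds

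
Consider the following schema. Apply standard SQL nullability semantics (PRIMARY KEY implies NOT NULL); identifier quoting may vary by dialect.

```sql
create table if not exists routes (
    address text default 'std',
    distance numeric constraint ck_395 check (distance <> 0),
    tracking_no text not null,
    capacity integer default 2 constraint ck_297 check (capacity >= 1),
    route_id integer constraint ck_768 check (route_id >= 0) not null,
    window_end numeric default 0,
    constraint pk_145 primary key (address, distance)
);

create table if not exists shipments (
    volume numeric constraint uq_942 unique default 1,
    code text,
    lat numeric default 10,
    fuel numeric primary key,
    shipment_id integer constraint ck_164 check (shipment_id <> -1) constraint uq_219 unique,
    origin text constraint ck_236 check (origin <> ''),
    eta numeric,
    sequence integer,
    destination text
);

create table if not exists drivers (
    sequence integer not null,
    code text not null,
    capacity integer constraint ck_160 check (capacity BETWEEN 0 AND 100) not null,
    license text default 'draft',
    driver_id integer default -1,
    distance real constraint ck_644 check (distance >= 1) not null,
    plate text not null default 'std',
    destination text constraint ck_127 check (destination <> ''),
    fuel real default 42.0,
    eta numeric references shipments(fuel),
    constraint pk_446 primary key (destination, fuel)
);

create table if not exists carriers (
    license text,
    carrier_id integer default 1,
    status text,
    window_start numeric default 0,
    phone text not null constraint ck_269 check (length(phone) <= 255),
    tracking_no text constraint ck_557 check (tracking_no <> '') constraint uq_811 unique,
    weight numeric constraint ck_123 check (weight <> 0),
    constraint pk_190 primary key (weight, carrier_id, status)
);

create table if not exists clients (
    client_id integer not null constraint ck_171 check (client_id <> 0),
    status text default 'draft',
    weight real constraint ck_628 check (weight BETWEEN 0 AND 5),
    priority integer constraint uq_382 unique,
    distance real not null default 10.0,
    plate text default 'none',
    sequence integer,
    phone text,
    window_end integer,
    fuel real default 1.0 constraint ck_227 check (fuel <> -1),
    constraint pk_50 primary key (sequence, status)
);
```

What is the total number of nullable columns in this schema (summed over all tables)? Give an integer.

22

routes: 2 nullable (capacity, window_end — PK (address, distance) and explicit NOT NULL columns excluded).
shipments: 8 nullable (volume, code, lat, shipment_id, origin, eta, sequence, destination — PK (fuel) and explicit NOT NULL columns excluded).
drivers: 3 nullable (license, driver_id, eta — PK (destination, fuel) and explicit NOT NULL columns excluded).
carriers: 3 nullable (license, window_start, tracking_no — PK (weight, carrier_id, status) and explicit NOT NULL columns excluded).
clients: 6 nullable (weight, priority, plate, phone, window_end, fuel — PK (sequence, status) and explicit NOT NULL columns excluded).
Total: 2 + 8 + 3 + 3 + 6 = 22.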